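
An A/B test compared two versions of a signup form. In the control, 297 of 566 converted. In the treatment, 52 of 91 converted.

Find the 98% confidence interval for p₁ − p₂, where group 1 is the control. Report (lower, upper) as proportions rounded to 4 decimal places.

(-0.1769, 0.0835)

First, p̂₁ = 297/566 = 0.5247; p̂₂ = 52/91 = 0.5714.
The two standard errors are √(0.5247×0.4753/566) = 0.02099 and √(0.5714×0.4286/91) = 0.05188.
Because the samples are independent, SE_diff = √(0.02099² + 0.05188²) = 0.05597.
Using z* = 2.326 for 98%, ME = 2.326 × 0.05597 = 0.13019.
p̂₁ − p̂₂ = -0.0467; interval -0.0467 ± 0.13019 gives (-0.1769, 0.0835).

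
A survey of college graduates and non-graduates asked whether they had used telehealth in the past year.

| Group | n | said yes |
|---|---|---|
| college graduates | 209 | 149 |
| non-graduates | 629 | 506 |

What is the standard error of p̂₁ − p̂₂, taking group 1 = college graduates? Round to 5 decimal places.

p̂₁ = 149/209 = 0.7129 and p̂₂ = 506/629 = 0.8045.
SE₁ = √(p̂₁(1−p̂₁)/n₁) = √(0.7129·0.2871/209) = 0.03129; SE₂ = √(0.8045·0.1955/629) = 0.01581.
Independent samples: SE of the difference = √(SE₁² + SE₂²) = √(0.0009790641 + 0.0002499561) = 0.03506.

0.03506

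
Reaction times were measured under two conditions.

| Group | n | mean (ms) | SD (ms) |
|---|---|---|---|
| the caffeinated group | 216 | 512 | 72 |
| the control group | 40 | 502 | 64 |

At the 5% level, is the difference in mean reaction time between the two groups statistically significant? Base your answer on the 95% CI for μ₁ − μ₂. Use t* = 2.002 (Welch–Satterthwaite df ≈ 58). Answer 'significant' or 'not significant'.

not significant

Per-group SEs: s₁/√n₁ = 72/√216 = 4.8990, s₂/√n₂ = 64/√40 = 10.1193.
Unpooled SE of the difference: √(24.000201 + 102.40023249) = 11.2428.
Margin of error = t* · SE = 2.002 × 11.2428 = 22.5081.
x̄₁ − x̄₂ = 512 − 502 = 10.0000.
CI: 10.0000 ± 22.5081 = (-12.5081, 32.5081).
The interval (-12.5081, 32.5081) contains 0, so the difference is not significant.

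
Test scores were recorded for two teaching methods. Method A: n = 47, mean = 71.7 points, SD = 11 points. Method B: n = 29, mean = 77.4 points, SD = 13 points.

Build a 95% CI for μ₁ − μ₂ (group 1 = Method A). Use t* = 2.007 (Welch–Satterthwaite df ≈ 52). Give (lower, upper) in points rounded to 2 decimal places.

Standard errors of each mean: 11/√47 = 1.6045 and 13/√29 = 2.4140.
SE(x̄₁ − x̄₂) = √(1.6045² + 2.4140²) = 2.8986 for independent samples with unequal variances.
With t* = 2.007, the margin is 2.007 × 2.8986 = 5.8175.
x̄₁ − x̄₂ = 71.7 − 77.4 = -5.7000; the interval is -5.7000 ± 5.8175 = (-11.52, 0.12).

(-11.52, 0.12)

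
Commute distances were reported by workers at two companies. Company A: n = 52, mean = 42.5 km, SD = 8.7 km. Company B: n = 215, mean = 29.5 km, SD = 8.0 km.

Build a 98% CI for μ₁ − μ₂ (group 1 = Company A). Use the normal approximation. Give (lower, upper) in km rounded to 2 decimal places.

(9.92, 16.08)

Per-group SEs: s₁/√n₁ = 8.7/√52 = 1.2065, s₂/√n₂ = 8.0/√215 = 0.5456.
Unpooled SE of the difference: √(1.45564225 + 0.29767936) = 1.3241.
Margin of error = z* · SE = 2.326 × 1.3241 = 3.0799.
x̄₁ − x̄₂ = 42.5 − 29.5 = 13.0000.
CI: 13.0000 ± 3.0799 = (9.92, 16.08).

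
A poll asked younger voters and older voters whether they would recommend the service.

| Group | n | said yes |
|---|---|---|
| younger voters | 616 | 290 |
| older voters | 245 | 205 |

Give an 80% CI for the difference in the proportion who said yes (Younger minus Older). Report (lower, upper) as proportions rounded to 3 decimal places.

(-0.406, -0.326)

p̂₁ = 290/616 = 0.4708 and p̂₂ = 205/245 = 0.8367.
SE₁ = √(p̂₁(1−p̂₁)/n₁) = √(0.4708·0.5292/616) = 0.02011; SE₂ = √(0.8367·0.1633/245) = 0.02362.
Independent samples: SE of the difference = √(SE₁² + SE₂²) = √(0.0004044121 + 0.0005579044) = 0.03102.
z* for 80% confidence is 1.282, so the margin of error is 1.282 × 0.03102 = 0.03977.
Point estimate p̂₁ − p̂₂ = 0.4708 − 0.8367 = -0.3659.
-0.3659 ± 0.03977 → (-0.406, -0.326).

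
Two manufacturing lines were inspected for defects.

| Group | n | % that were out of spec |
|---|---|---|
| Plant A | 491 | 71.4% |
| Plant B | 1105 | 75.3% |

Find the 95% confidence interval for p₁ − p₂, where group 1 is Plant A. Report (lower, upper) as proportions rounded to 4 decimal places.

Each SE is √(p̂(1−p̂)/n): √(0.7140·0.2860/491) = 0.02039 and √(0.7530·0.2470/1105) = 0.01297.
SE(p̂₁ − p̂₂) = √(SE₁² + SE₂²) = √(0.0004157521 + 0.0001682209) = 0.02417, since the two samples are independent.
At 95% confidence z* = 1.960; margin = 1.960 × 0.02417 = 0.04737.
The difference is 0.7140 − 0.7530 = -0.0390, so the interval is -0.0390 ± 0.04737 = (-0.0864, 0.0084).

(-0.0864, 0.0084)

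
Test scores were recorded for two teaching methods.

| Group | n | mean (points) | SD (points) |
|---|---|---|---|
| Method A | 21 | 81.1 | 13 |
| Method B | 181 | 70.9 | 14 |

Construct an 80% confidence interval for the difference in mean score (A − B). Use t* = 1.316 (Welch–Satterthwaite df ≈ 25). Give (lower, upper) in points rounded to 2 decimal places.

Per-group SEs: s₁/√n₁ = 13/√21 = 2.8368, s₂/√n₂ = 14/√181 = 1.0406.
Unpooled SE of the difference: √(8.04743424 + 1.08284836) = 3.0216.
Margin of error = t* · SE = 1.316 × 3.0216 = 3.9764.
x̄₁ − x̄₂ = 81.1 − 70.9 = 10.2000.
CI: 10.2000 ± 3.9764 = (6.22, 14.18).

(6.22, 14.18)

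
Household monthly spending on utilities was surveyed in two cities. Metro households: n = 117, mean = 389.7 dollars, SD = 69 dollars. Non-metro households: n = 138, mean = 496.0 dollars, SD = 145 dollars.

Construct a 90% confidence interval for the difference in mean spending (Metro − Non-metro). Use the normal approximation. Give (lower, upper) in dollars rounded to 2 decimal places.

Per-group SEs: s₁/√n₁ = 69/√117 = 6.3791, s₂/√n₂ = 145/√138 = 12.3432.
Unpooled SE of the difference: √(40.69291681 + 152.35458624) = 13.8942.
Margin of error = z* · SE = 1.645 × 13.8942 = 22.8560.
x̄₁ − x̄₂ = 389.7 − 496.0 = -106.3000.
CI: -106.3000 ± 22.8560 = (-129.16, -83.44).

(-129.16, -83.44)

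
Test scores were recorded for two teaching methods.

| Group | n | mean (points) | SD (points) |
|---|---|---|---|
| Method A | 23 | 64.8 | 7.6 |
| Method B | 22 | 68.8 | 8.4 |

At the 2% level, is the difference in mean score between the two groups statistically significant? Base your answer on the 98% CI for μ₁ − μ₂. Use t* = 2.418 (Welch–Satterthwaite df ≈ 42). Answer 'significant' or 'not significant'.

SE₁ = s₁/√n₁ = 7.6/√23 = 1.5847; SE₂ = 8.4/√22 = 1.7909.
Independent samples, unequal variances: SE_diff = √(SE₁² + SE₂²) = √(2.51127409 + 3.20732281) = 2.3914.
t* = 2.418, so margin of error = 2.418 × 2.3914 = 5.7824.
Difference in means = 64.8 − 68.8 = -4.0000.
-4.0000 ± 5.7824 → (-9.7824, 1.7824).
The interval (-9.7824, 1.7824) contains 0, so the difference is not significant.

not significant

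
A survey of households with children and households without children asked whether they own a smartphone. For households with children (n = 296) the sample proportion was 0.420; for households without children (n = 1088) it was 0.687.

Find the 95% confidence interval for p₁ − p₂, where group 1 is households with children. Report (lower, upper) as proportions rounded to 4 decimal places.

The two standard errors are √(0.4200×0.5800/296) = 0.02869 and √(0.6870×0.3130/1088) = 0.01406.
Because the samples are independent, SE_diff = √(0.02869² + 0.01406²) = 0.03195.
Using z* = 1.960 for 95%, ME = 1.960 × 0.03195 = 0.06262.
p̂₁ − p̂₂ = -0.2670; interval -0.2670 ± 0.06262 gives (-0.3296, -0.2044).

(-0.3296, -0.2044)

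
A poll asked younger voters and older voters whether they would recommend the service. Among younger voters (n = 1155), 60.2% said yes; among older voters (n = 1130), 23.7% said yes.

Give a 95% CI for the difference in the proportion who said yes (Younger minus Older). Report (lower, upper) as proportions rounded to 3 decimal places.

Each SE is √(p̂(1−p̂)/n): √(0.6020·0.3980/1155) = 0.01440 and √(0.2370·0.7630/1130) = 0.01265.
SE(p̂₁ − p̂₂) = √(SE₁² + SE₂²) = √(0.00020736 + 0.0001600225) = 0.01917, since the two samples are independent.
At 95% confidence z* = 1.960; margin = 1.960 × 0.01917 = 0.03757.
The difference is 0.6020 − 0.2370 = 0.3650, so the interval is 0.3650 ± 0.03757 = (0.327, 0.403).

(0.327, 0.403)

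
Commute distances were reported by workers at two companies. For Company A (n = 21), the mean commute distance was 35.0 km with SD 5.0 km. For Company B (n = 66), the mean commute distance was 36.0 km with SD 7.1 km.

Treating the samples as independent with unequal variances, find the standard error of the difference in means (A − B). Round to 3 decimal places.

1.398

Standard errors of each mean: 5.0/√21 = 1.0911 and 7.1/√66 = 0.8739.
SE(x̄₁ − x̄₂) = √(1.0911² + 0.8739²) = 1.3979 for independent samples with unequal variances.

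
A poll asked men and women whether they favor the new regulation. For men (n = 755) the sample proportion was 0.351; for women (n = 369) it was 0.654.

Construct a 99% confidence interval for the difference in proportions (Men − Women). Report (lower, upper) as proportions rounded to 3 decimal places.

SE₁ = √(p̂₁(1−p̂₁)/n₁) = √(0.3510·0.6490/755) = 0.01737; SE₂ = √(0.6540·0.3460/369) = 0.02476.
Independent samples: SE of the difference = √(SE₁² + SE₂²) = √(0.0003017169 + 0.0006130576) = 0.03025.
z* for 99% confidence is 2.576, so the margin of error is 2.576 × 0.03025 = 0.07792.
Point estimate p̂₁ − p̂₂ = 0.3510 − 0.6540 = -0.3030.
-0.3030 ± 0.07792 → (-0.381, -0.225).

(-0.381, -0.225)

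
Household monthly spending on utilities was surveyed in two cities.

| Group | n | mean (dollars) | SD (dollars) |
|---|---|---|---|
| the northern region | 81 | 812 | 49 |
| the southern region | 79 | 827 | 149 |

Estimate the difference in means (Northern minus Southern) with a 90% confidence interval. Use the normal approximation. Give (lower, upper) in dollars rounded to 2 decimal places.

Per-group SEs: s₁/√n₁ = 49/√81 = 5.4444, s₂/√n₂ = 149/√79 = 16.7638.
Unpooled SE of the difference: √(29.64149136 + 281.02499044) = 17.6257.
Margin of error = z* · SE = 1.645 × 17.6257 = 28.9943.
x̄₁ − x̄₂ = 812 − 827 = -15.0000.
CI: -15.0000 ± 28.9943 = (-43.99, 13.99).

(-43.99, 13.99)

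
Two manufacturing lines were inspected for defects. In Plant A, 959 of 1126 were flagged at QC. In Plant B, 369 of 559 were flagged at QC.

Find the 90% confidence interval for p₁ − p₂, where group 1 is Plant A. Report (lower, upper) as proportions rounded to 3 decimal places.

(0.154, 0.229)

p̂₁ = 959/1126 = 0.8517 and p̂₂ = 369/559 = 0.6601.
SE₁ = √(p̂₁(1−p̂₁)/n₁) = √(0.8517·0.1483/1126) = 0.01059; SE₂ = √(0.6601·0.3399/559) = 0.02003.
Independent samples: SE of the difference = √(SE₁² + SE₂²) = √(0.0001121481 + 0.0004012009) = 0.02266.
z* for 90% confidence is 1.645, so the margin of error is 1.645 × 0.02266 = 0.03728.
Point estimate p̂₁ − p̂₂ = 0.8517 − 0.6601 = 0.1916.
0.1916 ± 0.03728 → (0.154, 0.229).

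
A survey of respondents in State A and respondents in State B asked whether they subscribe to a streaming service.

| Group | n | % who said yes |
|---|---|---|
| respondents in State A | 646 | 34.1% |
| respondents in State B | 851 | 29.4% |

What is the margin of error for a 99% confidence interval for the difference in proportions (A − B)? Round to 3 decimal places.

0.063

The two standard errors are √(0.3410×0.6590/646) = 0.01865 and √(0.2940×0.7060/851) = 0.01562.
Because the samples are independent, SE_diff = √(0.01865² + 0.01562²) = 0.02433.
Using z* = 2.576 for 99%, ME = 2.576 × 0.02433 = 0.06267.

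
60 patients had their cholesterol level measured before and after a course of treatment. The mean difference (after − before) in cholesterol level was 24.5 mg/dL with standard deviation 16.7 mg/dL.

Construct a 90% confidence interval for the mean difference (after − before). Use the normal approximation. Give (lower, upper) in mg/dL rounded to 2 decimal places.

This is a matched-pairs design, so SE = s_d/√n = 16.7/√60 = 2.1560.
Margin = 1.645 × 2.1560 = 3.5466; the interval is 24.5 ± 3.5466 = (20.95, 28.05).

(20.95, 28.05)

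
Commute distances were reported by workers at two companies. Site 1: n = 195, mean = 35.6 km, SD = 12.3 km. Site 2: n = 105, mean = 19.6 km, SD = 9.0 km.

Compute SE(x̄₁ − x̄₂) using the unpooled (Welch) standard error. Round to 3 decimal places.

1.244

Per-group SEs: s₁/√n₁ = 12.3/√195 = 0.8808, s₂/√n₂ = 9.0/√105 = 0.8783.
Unpooled SE of the difference: √(0.77580864 + 0.77141089) = 1.2439.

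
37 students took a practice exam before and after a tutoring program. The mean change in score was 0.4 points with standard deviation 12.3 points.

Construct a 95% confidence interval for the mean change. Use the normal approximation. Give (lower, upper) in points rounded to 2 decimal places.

(-3.56, 4.36)

Paired design: SE = s_d/√n = 12.3/√37 = 2.0221.
z* = 1.960; margin of error = 1.960 × 2.0221 = 3.9633.
0.4 ± 3.9633 → (-3.56, 4.36).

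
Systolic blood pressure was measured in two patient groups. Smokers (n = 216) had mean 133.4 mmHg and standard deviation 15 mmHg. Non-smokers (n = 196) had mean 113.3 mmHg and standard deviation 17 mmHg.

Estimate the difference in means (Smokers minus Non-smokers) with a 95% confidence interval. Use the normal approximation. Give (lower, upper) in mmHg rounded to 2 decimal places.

(16.99, 23.21)

Standard errors of each mean: 15/√216 = 1.0206 and 17/√196 = 1.2143.
SE(x̄₁ − x̄₂) = √(1.0206² + 1.2143²) = 1.5862 for independent samples with unequal variances.
With z* = 1.960, the margin is 1.960 × 1.5862 = 3.1090.
x̄₁ − x̄₂ = 133.4 − 113.3 = 20.1000; the interval is 20.1000 ± 3.1090 = (16.99, 23.21).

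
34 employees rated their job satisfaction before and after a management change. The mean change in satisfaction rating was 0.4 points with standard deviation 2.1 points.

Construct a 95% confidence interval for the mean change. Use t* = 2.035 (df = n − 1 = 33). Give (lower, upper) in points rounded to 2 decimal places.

(-0.33, 1.13)

This is a matched-pairs design, so SE = s_d/√n = 2.1/√34 = 0.3601.
Margin = 2.035 × 0.3601 = 0.7328; the interval is 0.4 ± 0.7328 = (-0.33, 1.13).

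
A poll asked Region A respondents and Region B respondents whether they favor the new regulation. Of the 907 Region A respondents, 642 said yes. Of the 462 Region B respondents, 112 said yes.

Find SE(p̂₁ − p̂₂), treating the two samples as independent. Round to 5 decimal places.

0.02501

First, p̂₁ = 642/907 = 0.7078; p̂₂ = 112/462 = 0.2424.
The two standard errors are √(0.7078×0.2922/907) = 0.01510 and √(0.2424×0.7576/462) = 0.01994.
Because the samples are independent, SE_diff = √(0.01510² + 0.01994²) = 0.02501.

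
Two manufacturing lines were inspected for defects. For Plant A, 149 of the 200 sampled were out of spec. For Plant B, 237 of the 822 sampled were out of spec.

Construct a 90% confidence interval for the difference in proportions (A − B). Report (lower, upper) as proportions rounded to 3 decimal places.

First, p̂₁ = 149/200 = 0.7450; p̂₂ = 237/822 = 0.2883.
The two standard errors are √(0.7450×0.2550/200) = 0.03082 and √(0.2883×0.7117/822) = 0.01580.
Because the samples are independent, SE_diff = √(0.03082² + 0.01580²) = 0.03463.
Using z* = 1.645 for 90%, ME = 1.645 × 0.03463 = 0.05697.
p̂₁ − p̂₂ = 0.4567; interval 0.4567 ± 0.05697 gives (0.400, 0.514).

(0.400, 0.514)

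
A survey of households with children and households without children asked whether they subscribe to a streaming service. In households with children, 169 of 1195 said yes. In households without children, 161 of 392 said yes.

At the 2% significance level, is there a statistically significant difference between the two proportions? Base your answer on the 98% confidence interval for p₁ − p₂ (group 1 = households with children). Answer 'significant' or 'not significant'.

significant

First, p̂₁ = 169/1195 = 0.1414; p̂₂ = 161/392 = 0.4107.
The two standard errors are √(0.1414×0.8586/1195) = 0.01008 and √(0.4107×0.5893/392) = 0.02485.
Because the samples are independent, SE_diff = √(0.01008² + 0.02485²) = 0.02682.
Using z* = 2.326 for 98%, ME = 2.326 × 0.02682 = 0.06238.
p̂₁ − p̂₂ = -0.2693; interval -0.2693 ± 0.06238 gives (-0.33168, -0.20692).
The interval (-0.33168, -0.20692) does not contain 0, so the difference is significant.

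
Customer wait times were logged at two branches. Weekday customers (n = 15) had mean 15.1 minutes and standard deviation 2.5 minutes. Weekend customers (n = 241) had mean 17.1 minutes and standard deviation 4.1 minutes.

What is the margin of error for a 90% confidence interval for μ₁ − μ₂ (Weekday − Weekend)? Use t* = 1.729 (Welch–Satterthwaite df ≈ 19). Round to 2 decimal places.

1.21

Standard errors of each mean: 2.5/√15 = 0.6455 and 4.1/√241 = 0.2641.
SE(x̄₁ − x̄₂) = √(0.6455² + 0.2641²) = 0.6974 for independent samples with unequal variances.
With t* = 1.729, the margin is 1.729 × 0.6974 = 1.2058.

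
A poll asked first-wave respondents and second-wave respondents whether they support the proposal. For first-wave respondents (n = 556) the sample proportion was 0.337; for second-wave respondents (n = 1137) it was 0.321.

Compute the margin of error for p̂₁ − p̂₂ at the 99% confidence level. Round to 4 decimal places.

The two standard errors are √(0.3370×0.6630/556) = 0.02005 and √(0.3210×0.6790/1137) = 0.01385.
Because the samples are independent, SE_diff = √(0.02005² + 0.01385²) = 0.02437.
Using z* = 2.576 for 99%, ME = 2.576 × 0.02437 = 0.06278.

0.0628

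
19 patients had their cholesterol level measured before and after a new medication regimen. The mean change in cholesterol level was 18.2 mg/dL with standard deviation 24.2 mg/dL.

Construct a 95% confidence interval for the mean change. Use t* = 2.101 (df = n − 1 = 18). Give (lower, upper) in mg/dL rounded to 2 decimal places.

This is a matched-pairs design, so SE = s_d/√n = 24.2/√19 = 5.5519.
Margin = 2.101 × 5.5519 = 11.6645; the interval is 18.2 ± 11.6645 = (6.54, 29.86).

(6.54, 29.86)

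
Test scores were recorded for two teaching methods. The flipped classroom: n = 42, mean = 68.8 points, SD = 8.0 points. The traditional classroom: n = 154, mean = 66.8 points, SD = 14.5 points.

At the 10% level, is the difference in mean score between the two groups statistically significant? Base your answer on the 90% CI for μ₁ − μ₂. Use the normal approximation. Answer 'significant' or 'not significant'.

not significant

Standard errors of each mean: 8.0/√42 = 1.2344 and 14.5/√154 = 1.1684.
SE(x̄₁ − x̄₂) = √(1.2344² + 1.1684²) = 1.6997 for independent samples with unequal variances.
With z* = 1.645, the margin is 1.645 × 1.6997 = 2.7960.
x̄₁ − x̄₂ = 68.8 − 66.8 = 2.0000; the interval is 2.0000 ± 2.7960 = (-0.7960, 4.7960).
The interval (-0.7960, 4.7960) contains 0, so the difference is not significant.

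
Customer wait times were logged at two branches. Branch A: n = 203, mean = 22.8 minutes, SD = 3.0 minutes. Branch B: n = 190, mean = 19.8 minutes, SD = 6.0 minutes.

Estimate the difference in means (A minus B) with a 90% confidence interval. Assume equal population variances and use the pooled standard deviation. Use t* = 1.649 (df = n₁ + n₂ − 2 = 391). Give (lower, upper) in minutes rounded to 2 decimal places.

(2.22, 3.78)

s_p = √[((n₁−1)s₁² + (n₂−1)s₂²)/(n₁+n₂−2)] = √[(202·3.0² + 189·6.0²)/391] = 4.6959.
SE = 4.6959·√(1/203 + 1/190) = 0.4740.
With t* = 1.649, margin = 1.649 × 0.4740 = 0.7816.
x̄₁ − x̄₂ = 22.8 − 19.8 = 3.0000; interval 3.0000 ± 0.7816 = (2.22, 3.78).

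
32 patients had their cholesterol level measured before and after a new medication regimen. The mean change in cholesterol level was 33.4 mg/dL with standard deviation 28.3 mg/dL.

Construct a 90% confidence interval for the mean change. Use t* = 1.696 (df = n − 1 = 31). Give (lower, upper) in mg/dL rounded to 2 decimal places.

(24.92, 41.88)

Paired design: SE = s_d/√n = 28.3/√32 = 5.0028.
t* = 1.696; margin of error = 1.696 × 5.0028 = 8.4847.
33.4 ± 8.4847 → (24.92, 41.88).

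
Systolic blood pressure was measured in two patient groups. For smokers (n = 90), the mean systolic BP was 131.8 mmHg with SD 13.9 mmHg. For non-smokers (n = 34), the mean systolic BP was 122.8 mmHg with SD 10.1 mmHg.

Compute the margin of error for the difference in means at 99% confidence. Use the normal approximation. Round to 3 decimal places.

5.844

SE₁ = s₁/√n₁ = 13.9/√90 = 1.4652; SE₂ = 10.1/√34 = 1.7321.
Independent samples, unequal variances: SE_diff = √(SE₁² + SE₂²) = √(2.14681104 + 3.00017041) = 2.2687.
z* = 2.576, so margin of error = 2.576 × 2.2687 = 5.8442.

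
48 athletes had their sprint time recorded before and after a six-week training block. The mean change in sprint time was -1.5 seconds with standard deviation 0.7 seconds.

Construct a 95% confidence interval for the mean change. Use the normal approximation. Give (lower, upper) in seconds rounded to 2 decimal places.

Paired design: SE = s_d/√n = 0.7/√48 = 0.1010.
z* = 1.960; margin of error = 1.960 × 0.1010 = 0.1980.
-1.5 ± 0.1980 → (-1.70, -1.30).

(-1.70, -1.30)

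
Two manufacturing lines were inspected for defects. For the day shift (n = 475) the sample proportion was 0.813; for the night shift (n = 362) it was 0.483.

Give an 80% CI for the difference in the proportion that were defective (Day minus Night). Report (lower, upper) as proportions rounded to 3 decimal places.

Each SE is √(p̂(1−p̂)/n): √(0.8130·0.1870/475) = 0.01789 and √(0.4830·0.5170/362) = 0.02626.
SE(p̂₁ − p̂₂) = √(SE₁² + SE₂²) = √(0.0003200521 + 0.0006895876) = 0.03177, since the two samples are independent.
At 80% confidence z* = 1.282; margin = 1.282 × 0.03177 = 0.04073.
The difference is 0.8130 − 0.4830 = 0.3300, so the interval is 0.3300 ± 0.04073 = (0.289, 0.371).

(0.289, 0.371)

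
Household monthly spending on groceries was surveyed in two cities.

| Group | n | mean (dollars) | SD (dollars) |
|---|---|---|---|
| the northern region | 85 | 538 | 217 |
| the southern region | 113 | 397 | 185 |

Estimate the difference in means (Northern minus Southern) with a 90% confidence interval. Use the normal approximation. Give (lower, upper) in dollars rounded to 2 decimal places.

SE₁ = s₁/√n₁ = 217/√85 = 23.5370; SE₂ = 185/√113 = 17.4033.
Independent samples, unequal variances: SE_diff = √(SE₁² + SE₂²) = √(553.990369 + 302.87485089) = 29.2723.
z* = 1.645, so margin of error = 1.645 × 29.2723 = 48.1529.
Difference in means = 538 − 397 = 141.0000.
141.0000 ± 48.1529 → (92.85, 189.15).

(92.85, 189.15)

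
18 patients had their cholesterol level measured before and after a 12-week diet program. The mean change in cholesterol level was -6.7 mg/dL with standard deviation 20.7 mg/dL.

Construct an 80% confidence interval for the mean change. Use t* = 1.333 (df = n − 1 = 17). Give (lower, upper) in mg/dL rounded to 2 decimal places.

This is a matched-pairs design, so SE = s_d/√n = 20.7/√18 = 4.8790.
Margin = 1.333 × 4.8790 = 6.5037; the interval is -6.7 ± 6.5037 = (-13.20, -0.20).

(-13.20, -0.20)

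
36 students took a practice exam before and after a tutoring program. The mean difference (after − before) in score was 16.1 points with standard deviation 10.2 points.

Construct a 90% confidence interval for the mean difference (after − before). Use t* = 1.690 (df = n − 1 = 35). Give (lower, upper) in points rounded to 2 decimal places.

Paired design: SE = s_d/√n = 10.2/√36 = 1.7000.
t* = 1.690; margin of error = 1.690 × 1.7000 = 2.8730.
16.1 ± 2.8730 → (13.23, 18.97).

(13.23, 18.97)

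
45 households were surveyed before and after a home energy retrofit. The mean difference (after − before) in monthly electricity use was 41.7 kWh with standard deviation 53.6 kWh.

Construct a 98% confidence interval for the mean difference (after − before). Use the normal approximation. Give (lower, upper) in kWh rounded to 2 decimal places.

Paired design: SE = s_d/√n = 53.6/√45 = 7.9902.
z* = 2.326; margin of error = 2.326 × 7.9902 = 18.5852.
41.7 ± 18.5852 → (23.11, 60.29).

(23.11, 60.29)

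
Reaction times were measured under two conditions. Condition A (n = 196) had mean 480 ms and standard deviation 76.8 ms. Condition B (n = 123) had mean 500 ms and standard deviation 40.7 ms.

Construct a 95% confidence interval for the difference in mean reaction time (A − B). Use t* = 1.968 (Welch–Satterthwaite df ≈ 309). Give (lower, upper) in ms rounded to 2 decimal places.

Per-group SEs: s₁/√n₁ = 76.8/√196 = 5.4857, s₂/√n₂ = 40.7/√123 = 3.6698.
Unpooled SE of the difference: √(30.09290449 + 13.46743204) = 6.6000.
Margin of error = t* · SE = 1.968 × 6.6000 = 12.9888.
x̄₁ − x̄₂ = 480 − 500 = -20.0000.
CI: -20.0000 ± 12.9888 = (-32.99, -7.01).

(-32.99, -7.01)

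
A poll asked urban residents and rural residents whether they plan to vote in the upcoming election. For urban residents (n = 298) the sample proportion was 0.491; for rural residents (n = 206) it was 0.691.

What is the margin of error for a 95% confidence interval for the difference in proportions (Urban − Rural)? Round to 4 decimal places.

0.0849

The two standard errors are √(0.4910×0.5090/298) = 0.02896 and √(0.6910×0.3090/206) = 0.03219.
Because the samples are independent, SE_diff = √(0.02896² + 0.03219²) = 0.04330.
Using z* = 1.960 for 95%, ME = 1.960 × 0.04330 = 0.08487.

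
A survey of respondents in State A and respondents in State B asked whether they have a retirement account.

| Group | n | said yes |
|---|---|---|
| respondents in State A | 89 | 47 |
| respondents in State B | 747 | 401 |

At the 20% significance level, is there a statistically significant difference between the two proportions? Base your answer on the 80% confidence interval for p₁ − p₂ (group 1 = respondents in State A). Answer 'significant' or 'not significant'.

Sample proportions: 47/89 = 0.5281, 401/747 = 0.5368.
Each SE is √(p̂(1−p̂)/n): √(0.5281·0.4719/89) = 0.05292 and √(0.5368·0.4632/747) = 0.01824.
SE(p̂₁ − p̂₂) = √(SE₁² + SE₂²) = √(0.0028005264 + 0.0003326976) = 0.05598, since the two samples are independent.
At 80% confidence z* = 1.282; margin = 1.282 × 0.05598 = 0.07177.
The difference is 0.5281 − 0.5368 = -0.0087, so the interval is -0.0087 ± 0.07177 = (-0.08047, 0.06307).
The interval (-0.08047, 0.06307) contains 0, so the difference is not significant.

not significant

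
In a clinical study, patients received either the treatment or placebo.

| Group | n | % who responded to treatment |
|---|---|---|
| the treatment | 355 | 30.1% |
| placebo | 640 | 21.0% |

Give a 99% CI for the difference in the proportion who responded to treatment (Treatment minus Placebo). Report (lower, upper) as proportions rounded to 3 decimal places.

Each SE is √(p̂(1−p̂)/n): √(0.3010·0.6990/355) = 0.02434 and √(0.2100·0.7900/640) = 0.01610.
SE(p̂₁ − p̂₂) = √(SE₁² + SE₂²) = √(0.0005924356 + 0.00025921) = 0.02918, since the two samples are independent.
At 99% confidence z* = 2.576; margin = 2.576 × 0.02918 = 0.07517.
The difference is 0.3010 − 0.2100 = 0.0910, so the interval is 0.0910 ± 0.07517 = (0.016, 0.166).

(0.016, 0.166)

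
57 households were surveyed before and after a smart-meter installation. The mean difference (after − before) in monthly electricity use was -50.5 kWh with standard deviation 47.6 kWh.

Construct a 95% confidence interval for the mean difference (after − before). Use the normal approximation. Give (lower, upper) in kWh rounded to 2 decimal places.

Paired design: SE = s_d/√n = 47.6/√57 = 6.3048.
z* = 1.960; margin of error = 1.960 × 6.3048 = 12.3574.
-50.5 ± 12.3574 → (-62.86, -38.14).

(-62.86, -38.14)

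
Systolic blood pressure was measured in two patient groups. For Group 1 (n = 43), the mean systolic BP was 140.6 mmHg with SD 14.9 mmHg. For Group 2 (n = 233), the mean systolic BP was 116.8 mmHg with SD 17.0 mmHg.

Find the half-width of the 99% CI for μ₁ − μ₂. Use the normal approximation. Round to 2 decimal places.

Standard errors of each mean: 14.9/√43 = 2.2722 and 17.0/√233 = 1.1137.
SE(x̄₁ − x̄₂) = √(2.2722² + 1.1137²) = 2.5305 for independent samples with unequal variances.
With z* = 2.576, the margin is 2.576 × 2.5305 = 6.5186.

6.52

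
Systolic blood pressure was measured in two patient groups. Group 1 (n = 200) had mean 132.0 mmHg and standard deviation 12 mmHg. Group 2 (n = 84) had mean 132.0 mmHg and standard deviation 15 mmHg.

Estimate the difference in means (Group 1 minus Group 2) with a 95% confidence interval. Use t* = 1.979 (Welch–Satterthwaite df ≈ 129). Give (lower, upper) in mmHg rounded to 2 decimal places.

(-3.65, 3.65)

SE₁ = s₁/√n₁ = 12/√200 = 0.8485; SE₂ = 15/√84 = 1.6366.
Independent samples, unequal variances: SE_diff = √(SE₁² + SE₂²) = √(0.71995225 + 2.67845956) = 1.8435.
t* = 1.979, so margin of error = 1.979 × 1.8435 = 3.6483.
Difference in means = 132.0 − 132.0 = 0.0000.
0.0000 ± 3.6483 → (-3.65, 3.65).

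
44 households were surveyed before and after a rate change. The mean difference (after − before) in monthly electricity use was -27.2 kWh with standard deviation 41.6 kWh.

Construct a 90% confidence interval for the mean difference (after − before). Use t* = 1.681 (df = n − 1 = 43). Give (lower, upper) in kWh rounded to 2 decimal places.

(-37.74, -16.66)

This is a matched-pairs design, so SE = s_d/√n = 41.6/√44 = 6.2714.
Margin = 1.681 × 6.2714 = 10.5422; the interval is -27.2 ± 10.5422 = (-37.74, -16.66).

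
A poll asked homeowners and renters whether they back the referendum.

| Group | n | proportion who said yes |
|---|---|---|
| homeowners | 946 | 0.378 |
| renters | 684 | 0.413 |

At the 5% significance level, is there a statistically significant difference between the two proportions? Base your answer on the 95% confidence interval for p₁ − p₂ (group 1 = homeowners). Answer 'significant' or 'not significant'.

not significant

The two standard errors are √(0.3780×0.6220/946) = 0.01577 and √(0.4130×0.5870/684) = 0.01883.
Because the samples are independent, SE_diff = √(0.01577² + 0.01883²) = 0.02456.
Using z* = 1.960 for 95%, ME = 1.960 × 0.02456 = 0.04814.
p̂₁ − p̂₂ = -0.0350; interval -0.0350 ± 0.04814 gives (-0.08314, 0.01314).
The interval (-0.08314, 0.01314) contains 0, so the difference is not significant.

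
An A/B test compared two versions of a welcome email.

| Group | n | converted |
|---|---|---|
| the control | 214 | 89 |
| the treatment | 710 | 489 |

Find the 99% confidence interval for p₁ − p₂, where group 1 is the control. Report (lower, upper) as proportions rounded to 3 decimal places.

(-0.370, -0.175)

Sample proportions: 89/214 = 0.4159, 489/710 = 0.6887.
Each SE is √(p̂(1−p̂)/n): √(0.4159·0.5841/214) = 0.03369 and √(0.6887·0.3113/710) = 0.01738.
SE(p̂₁ − p̂₂) = √(SE₁² + SE₂²) = √(0.0011350161 + 0.0003020644) = 0.03791, since the two samples are independent.
At 99% confidence z* = 2.576; margin = 2.576 × 0.03791 = 0.09766.
The difference is 0.4159 − 0.6887 = -0.2728, so the interval is -0.2728 ± 0.09766 = (-0.370, -0.175).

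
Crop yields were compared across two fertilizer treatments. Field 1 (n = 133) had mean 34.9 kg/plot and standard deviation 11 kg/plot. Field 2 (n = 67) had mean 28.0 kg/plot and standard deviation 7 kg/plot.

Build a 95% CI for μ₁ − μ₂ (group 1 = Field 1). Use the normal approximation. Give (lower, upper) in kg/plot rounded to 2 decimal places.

Per-group SEs: s₁/√n₁ = 11/√133 = 0.9538, s₂/√n₂ = 7/√67 = 0.8552.
Unpooled SE of the difference: √(0.90973444 + 0.73136704) = 1.2811.
Margin of error = z* · SE = 1.960 × 1.2811 = 2.5110.
x̄₁ − x̄₂ = 34.9 − 28.0 = 6.9000.
CI: 6.9000 ± 2.5110 = (4.39, 9.41).

(4.39, 9.41)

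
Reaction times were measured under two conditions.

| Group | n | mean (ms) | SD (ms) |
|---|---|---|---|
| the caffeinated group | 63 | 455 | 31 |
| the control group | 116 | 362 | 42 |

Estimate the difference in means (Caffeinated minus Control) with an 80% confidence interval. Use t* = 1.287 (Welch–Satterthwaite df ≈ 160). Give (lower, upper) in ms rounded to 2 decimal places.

Per-group SEs: s₁/√n₁ = 31/√63 = 3.9056, s₂/√n₂ = 42/√116 = 3.8996.
Unpooled SE of the difference: √(15.25371136 + 15.20688016) = 5.5191.
Margin of error = t* · SE = 1.287 × 5.5191 = 7.1031.
x̄₁ − x̄₂ = 455 − 362 = 93.0000.
CI: 93.0000 ± 7.1031 = (85.90, 100.10).

(85.90, 100.10)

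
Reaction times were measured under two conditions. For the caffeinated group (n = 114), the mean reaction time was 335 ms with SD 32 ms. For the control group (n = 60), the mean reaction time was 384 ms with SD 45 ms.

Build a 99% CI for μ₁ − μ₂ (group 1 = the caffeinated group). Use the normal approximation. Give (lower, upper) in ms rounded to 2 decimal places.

(-65.84, -32.16)

Per-group SEs: s₁/√n₁ = 32/√114 = 2.9971, s₂/√n₂ = 45/√60 = 5.8095.
Unpooled SE of the difference: √(8.98260841 + 33.75029025) = 6.5370.
Margin of error = z* · SE = 2.576 × 6.5370 = 16.8393.
x̄₁ − x̄₂ = 335 − 384 = -49.0000.
CI: -49.0000 ± 16.8393 = (-65.84, -32.16).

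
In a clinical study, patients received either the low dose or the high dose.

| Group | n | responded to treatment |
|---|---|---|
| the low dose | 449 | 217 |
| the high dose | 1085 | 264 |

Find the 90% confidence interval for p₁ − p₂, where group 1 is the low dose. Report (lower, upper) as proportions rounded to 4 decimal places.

p̂₁ = 217/449 = 0.4833 and p̂₂ = 264/1085 = 0.2433.
SE₁ = √(p̂₁(1−p̂₁)/n₁) = √(0.4833·0.5167/449) = 0.02358; SE₂ = √(0.2433·0.7567/1085) = 0.01303.
Independent samples: SE of the difference = √(SE₁² + SE₂²) = √(0.0005560164 + 0.0001697809) = 0.02694.
z* for 90% confidence is 1.645, so the margin of error is 1.645 × 0.02694 = 0.04432.
Point estimate p̂₁ − p̂₂ = 0.4833 − 0.2433 = 0.2400.
0.2400 ± 0.04432 → (0.1957, 0.2843).

(0.1957, 0.2843)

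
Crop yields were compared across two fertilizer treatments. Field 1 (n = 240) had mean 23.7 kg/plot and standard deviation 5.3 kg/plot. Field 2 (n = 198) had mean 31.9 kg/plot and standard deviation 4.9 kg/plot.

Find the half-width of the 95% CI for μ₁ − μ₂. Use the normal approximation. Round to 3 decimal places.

Standard errors of each mean: 5.3/√240 = 0.3421 and 4.9/√198 = 0.3482.
SE(x̄₁ − x̄₂) = √(0.3421² + 0.3482²) = 0.4881 for independent samples with unequal variances.
With z* = 1.960, the margin is 1.960 × 0.4881 = 0.9567.

0.957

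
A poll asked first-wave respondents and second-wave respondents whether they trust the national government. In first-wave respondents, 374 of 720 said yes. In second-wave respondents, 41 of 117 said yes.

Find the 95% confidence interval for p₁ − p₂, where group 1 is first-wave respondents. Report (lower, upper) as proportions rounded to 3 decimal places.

(0.075, 0.263)

Sample proportions: 374/720 = 0.5194, 41/117 = 0.3504.
Each SE is √(p̂(1−p̂)/n): √(0.5194·0.4806/720) = 0.01862 and √(0.3504·0.6496/117) = 0.04411.
SE(p̂₁ − p̂₂) = √(SE₁² + SE₂²) = √(0.0003467044 + 0.0019456921) = 0.04788, since the two samples are independent.
At 95% confidence z* = 1.960; margin = 1.960 × 0.04788 = 0.09384.
The difference is 0.5194 − 0.3504 = 0.1690, so the interval is 0.1690 ± 0.09384 = (0.075, 0.263).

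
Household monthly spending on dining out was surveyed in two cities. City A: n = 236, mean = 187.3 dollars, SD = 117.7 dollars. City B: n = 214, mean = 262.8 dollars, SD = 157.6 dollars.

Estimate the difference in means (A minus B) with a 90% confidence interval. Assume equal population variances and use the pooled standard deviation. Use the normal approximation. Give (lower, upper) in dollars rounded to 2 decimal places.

s_p = √[((n₁−1)s₁² + (n₂−1)s₂²)/(n₁+n₂−2)] = √[(235·117.7² + 213·157.6²)/448] = 138.1152.
SE = 138.1152·√(1/236 + 1/214) = 13.0372.
With z* = 1.645, margin = 1.645 × 13.0372 = 21.4462.
x̄₁ − x̄₂ = 187.3 − 262.8 = -75.5000; interval -75.5000 ± 21.4462 = (-96.95, -54.05).

(-96.95, -54.05)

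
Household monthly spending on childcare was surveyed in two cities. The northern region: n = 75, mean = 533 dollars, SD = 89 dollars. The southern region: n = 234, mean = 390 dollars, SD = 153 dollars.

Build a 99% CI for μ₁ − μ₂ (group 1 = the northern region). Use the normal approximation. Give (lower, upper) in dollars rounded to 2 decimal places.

Per-group SEs: s₁/√n₁ = 89/√75 = 10.2768, s₂/√n₂ = 153/√234 = 10.0019.
Unpooled SE of the difference: √(105.61261824 + 100.03800361) = 14.3405.
Margin of error = z* · SE = 2.576 × 14.3405 = 36.9411.
x̄₁ − x̄₂ = 533 − 390 = 143.0000.
CI: 143.0000 ± 36.9411 = (106.06, 179.94).

(106.06, 179.94)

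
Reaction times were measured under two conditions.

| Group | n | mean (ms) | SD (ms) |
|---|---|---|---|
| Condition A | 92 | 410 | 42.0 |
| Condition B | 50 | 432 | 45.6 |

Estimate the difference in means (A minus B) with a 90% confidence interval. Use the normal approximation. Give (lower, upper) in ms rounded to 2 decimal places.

SE₁ = s₁/√n₁ = 42.0/√92 = 4.3788; SE₂ = 45.6/√50 = 6.4488.
Independent samples, unequal variances: SE_diff = √(SE₁² + SE₂²) = √(19.17388944 + 41.58702144) = 7.7949.
z* = 1.645, so margin of error = 1.645 × 7.7949 = 12.8226.
Difference in means = 410 − 432 = -22.0000.
-22.0000 ± 12.8226 → (-34.82, -9.18).

(-34.82, -9.18)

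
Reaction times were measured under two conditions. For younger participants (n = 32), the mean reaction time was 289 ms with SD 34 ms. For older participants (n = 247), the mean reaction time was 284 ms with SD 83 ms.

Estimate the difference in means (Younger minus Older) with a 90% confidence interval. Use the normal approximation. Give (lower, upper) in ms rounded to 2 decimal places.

Per-group SEs: s₁/√n₁ = 34/√32 = 6.0104, s₂/√n₂ = 83/√247 = 5.2812.
Unpooled SE of the difference: √(36.12490816 + 27.89107344) = 8.0010.
Margin of error = z* · SE = 1.645 × 8.0010 = 13.1616.
x̄₁ − x̄₂ = 289 − 284 = 5.0000.
CI: 5.0000 ± 13.1616 = (-8.16, 18.16).

(-8.16, 18.16)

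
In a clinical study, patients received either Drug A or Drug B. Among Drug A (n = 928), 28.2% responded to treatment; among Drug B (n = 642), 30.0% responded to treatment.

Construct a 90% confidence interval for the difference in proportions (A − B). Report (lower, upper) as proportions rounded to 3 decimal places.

The two standard errors are √(0.2820×0.7180/928) = 0.01477 and √(0.3000×0.7000/642) = 0.01809.
Because the samples are independent, SE_diff = √(0.01477² + 0.01809²) = 0.02335.
Using z* = 1.645 for 90%, ME = 1.645 × 0.02335 = 0.03841.
p̂₁ − p̂₂ = -0.0180; interval -0.0180 ± 0.03841 gives (-0.056, 0.020).

(-0.056, 0.020)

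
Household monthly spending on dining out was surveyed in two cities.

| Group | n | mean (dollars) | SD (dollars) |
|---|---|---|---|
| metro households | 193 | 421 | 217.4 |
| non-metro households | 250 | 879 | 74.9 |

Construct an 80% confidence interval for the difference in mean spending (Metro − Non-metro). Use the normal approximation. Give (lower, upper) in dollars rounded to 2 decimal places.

Per-group SEs: s₁/√n₁ = 217.4/√193 = 15.6488, s₂/√n₂ = 74.9/√250 = 4.7371.
Unpooled SE of the difference: √(244.88494144 + 22.44011641) = 16.3501.
Margin of error = z* · SE = 1.282 × 16.3501 = 20.9608.
x̄₁ − x̄₂ = 421 − 879 = -458.0000.
CI: -458.0000 ± 20.9608 = (-478.96, -437.04).

(-478.96, -437.04)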